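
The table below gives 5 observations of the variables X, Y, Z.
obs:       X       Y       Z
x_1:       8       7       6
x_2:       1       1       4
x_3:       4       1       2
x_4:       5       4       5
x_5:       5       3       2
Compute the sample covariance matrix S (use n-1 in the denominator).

Step 1 — column means:
  mean(X) = (8 + 1 + 4 + 5 + 5) / 5 = 23/5 = 4.6
  mean(Y) = (7 + 1 + 1 + 4 + 3) / 5 = 16/5 = 3.2
  mean(Z) = (6 + 4 + 2 + 5 + 2) / 5 = 19/5 = 3.8

Step 2 — sample covariance S[i,j] = (1/(n-1)) · Σ_k (x_{k,i} - mean_i) · (x_{k,j} - mean_j), with n-1 = 4.
  S[X,X] = ((3.4)·(3.4) + (-3.6)·(-3.6) + (-0.6)·(-0.6) + (0.4)·(0.4) + (0.4)·(0.4)) / 4 = 25.2/4 = 6.3
  S[X,Y] = ((3.4)·(3.8) + (-3.6)·(-2.2) + (-0.6)·(-2.2) + (0.4)·(0.8) + (0.4)·(-0.2)) / 4 = 22.4/4 = 5.6
  S[X,Z] = ((3.4)·(2.2) + (-3.6)·(0.2) + (-0.6)·(-1.8) + (0.4)·(1.2) + (0.4)·(-1.8)) / 4 = 7.6/4 = 1.9
  S[Y,Y] = ((3.8)·(3.8) + (-2.2)·(-2.2) + (-2.2)·(-2.2) + (0.8)·(0.8) + (-0.2)·(-0.2)) / 4 = 24.8/4 = 6.2
  S[Y,Z] = ((3.8)·(2.2) + (-2.2)·(0.2) + (-2.2)·(-1.8) + (0.8)·(1.2) + (-0.2)·(-1.8)) / 4 = 13.2/4 = 3.3
  S[Z,Z] = ((2.2)·(2.2) + (0.2)·(0.2) + (-1.8)·(-1.8) + (1.2)·(1.2) + (-1.8)·(-1.8)) / 4 = 12.8/4 = 3.2

S is symmetric (S[j,i] = S[i,j]). Assembling:

S = [[6.3, 5.6, 1.9],
 [5.6, 6.2, 3.3],
 [1.9, 3.3, 3.2]]


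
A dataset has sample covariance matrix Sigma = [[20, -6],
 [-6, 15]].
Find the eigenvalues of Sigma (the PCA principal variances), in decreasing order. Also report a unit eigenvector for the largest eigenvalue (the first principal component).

Step 1 — characteristic polynomial of 2×2 Sigma:
  det(Sigma - λI) = λ² - trace · λ + det = 0.
  trace = 20 + 15 = 35, det = 20·15 - (-6)² = 264.
Step 2 — discriminant:
  Δ = trace² - 4·det = 1225 - 1056 = 169.
Step 3 — eigenvalues:
  λ = (trace ± √Δ)/2 = (35 ± 13)/2,
  λ_1 = 24,  λ_2 = 11.

Step 4 — unit eigenvector for λ_1: solve (Sigma - λ_1 I)v = 0. First row:
  (20 - 24)·v_x + (-6)·v_y = 0, i.e. (-4)·v_x + (-6)·v_y = 0,
  so v ∝ (b, λ_1 - a) = (-6, 4); multiply by -1 so the first entry is positive: u = (6, -4).
  ||u|| = √((6)² + (-4)²) = √(52) ≈ 7.2111,
  v_1 = u/||u|| ≈ (0.8321, -0.5547) (||v_1|| = 1).

λ_1 = 24,  λ_2 = 11;  v_1 ≈ (0.8321, -0.5547)


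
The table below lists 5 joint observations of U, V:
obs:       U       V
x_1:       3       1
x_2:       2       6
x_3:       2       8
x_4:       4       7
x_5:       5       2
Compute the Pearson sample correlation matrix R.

Step 1 — column means:
  mean(U) = (3 + 2 + 2 + 4 + 5) / 5 = 16/5 = 3.2
  mean(V) = (1 + 6 + 8 + 7 + 2) / 5 = 24/5 = 4.8

Step 2 — sample variances and covariances s[i,j] = (1/(n-1)) · Σ_k (x_{k,i} - mean_i) · (x_{k,j} - mean_j), with n-1 = 4:
  s[U,U] = ((-0.2)·(-0.2) + (-1.2)·(-1.2) + (-1.2)·(-1.2) + (0.8)·(0.8) + (1.8)·(1.8)) / 4 = 6.8/4 = 1.7
  s[U,V] = ((-0.2)·(-3.8) + (-1.2)·(1.2) + (-1.2)·(3.2) + (0.8)·(2.2) + (1.8)·(-2.8)) / 4 = -7.8/4 = -1.95
  s[V,V] = ((-3.8)·(-3.8) + (1.2)·(1.2) + (3.2)·(3.2) + (2.2)·(2.2) + (-2.8)·(-2.8)) / 4 = 38.8/4 = 9.7
  Sample standard deviations s_i = √(s[i,i]):
  s(U) = √(1.7) = 1.3038
  s(V) = √(9.7) = 3.1145

Step 3 — r_{ij} = s_{ij} / (s_i · s_j):
  r[U,U] = 1 (diagonal).
  r[U,V] = -1.95 / (1.3038 · 3.1145) = -1.95 / 4.0608 = -0.4802
  r[V,V] = 1 (diagonal).

R is symmetric with unit diagonal. Assembling:

R = [[1, -0.4802],
 [-0.4802, 1]]


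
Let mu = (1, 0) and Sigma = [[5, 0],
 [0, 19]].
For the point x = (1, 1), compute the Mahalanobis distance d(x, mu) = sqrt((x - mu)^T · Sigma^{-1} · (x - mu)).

Step 1 — centre the observation: (x - mu) = (0, 1).

Step 2 — invert Sigma. det(Sigma) = 5·19 - (0)² = 95.
  Sigma^{-1} = (1/det) · [[d, -b], [-b, a]] = [[0.2, 0],
 [0, 0.0526]].

Step 3 — form the quadratic (x - mu)^T · Sigma^{-1} · (x - mu):
  Sigma^{-1} · (x - mu) = (0, 0.0526).
  (x - mu)^T · [Sigma^{-1} · (x - mu)] = (0)·(0) + (1)·(0.0526) = 0.0526.

Step 4 — take square root: d = √(0.0526) ≈ 0.2294.

d(x, mu) = √(0.0526) ≈ 0.2294


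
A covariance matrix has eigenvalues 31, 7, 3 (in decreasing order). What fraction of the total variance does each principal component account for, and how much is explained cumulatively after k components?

Step 1 — total variance = trace(Sigma) = Σ λ_i = 31 + 7 + 3 = 41.

Step 2 — fraction explained by component i = λ_i / Σ λ:
  PC1: 31/41 = 0.7561
  PC2: 7/41 = 0.1707
  PC3: 3/41 = 0.0732

Step 3 — cumulative fraction after k components = (λ_1 + ... + λ_k) / Σ λ:
  k = 1: 31/41 = 0.7561
  k = 2: (31 + 7)/41 = 38/41 = 0.9268
  k = 3: (31 + 7 + 3)/41 = 41/41 = 1

Summary (fraction, with percent):

explained: PC1 0.7561 (75.61%), PC2 0.1707 (17.07%), PC3 0.0732 (7.32%);  cumulative: 0.7561, 0.9268, 1


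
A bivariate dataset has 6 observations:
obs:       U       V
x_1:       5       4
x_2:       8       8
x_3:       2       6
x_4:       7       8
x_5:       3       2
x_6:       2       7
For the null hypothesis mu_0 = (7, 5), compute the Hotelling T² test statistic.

Step 1 — sample mean vector:
  mean(U) = (5 + 8 + 2 + 7 + 3 + 2) / 6 = 27/6 = 4.5
  mean(V) = (4 + 8 + 6 + 8 + 2 + 7) / 6 = 35/6 = 5.8333
  x̄ = (4.5, 5.8333),  deviation x̄ - mu_0 = (4.5, 5.8333) - (7, 5) = (-2.5, 0.8333).

Step 2 — sample covariance matrix, S[i,j] = (1/(n-1)) · Σ_k (x_{k,i} - mean_i) · (x_{k,j} - mean_j), divisor n-1 = 5:
  S[U,U] = ((0.5)·(0.5) + (3.5)·(3.5) + (-2.5)·(-2.5) + (2.5)·(2.5) + (-1.5)·(-1.5) + (-2.5)·(-2.5)) / 5 = 33.5/5 = 6.7
  S[U,V] = ((0.5)·(-1.8333) + (3.5)·(2.1667) + (-2.5)·(0.1667) + (2.5)·(2.1667) + (-1.5)·(-3.8333) + (-2.5)·(1.1667)) / 5 = 14.5/5 = 2.9
  S[V,V] = ((-1.8333)·(-1.8333) + (2.1667)·(2.1667) + (0.1667)·(0.1667) + (2.1667)·(2.1667) + (-3.8333)·(-3.8333) + (1.1667)·(1.1667)) / 5 = 28.8333/5 = 5.7667
  S = [[6.7, 2.9],
 [2.9, 5.7667]].

Step 3 — invert S. det(S) = 6.7·5.7667 - (2.9)² = 30.2267.
  S^{-1} = (1/det) · [[d, -b], [-b, a]] = [[0.1908, -0.0959],
 [-0.0959, 0.2217]].

Step 4 — quadratic form (x̄ - mu_0)^T · S^{-1} · (x̄ - mu_0):
  S^{-1} · (x̄ - mu_0) = (-0.5569, 0.4246),
  (x̄ - mu_0)^T · [...] = (-2.5)·(-0.5569) + (0.8333)·(0.4246) = 1.7461.

Step 5 — scale by n: T² = 6 · 1.7461 = 10.4764.

T² ≈ 10.4764


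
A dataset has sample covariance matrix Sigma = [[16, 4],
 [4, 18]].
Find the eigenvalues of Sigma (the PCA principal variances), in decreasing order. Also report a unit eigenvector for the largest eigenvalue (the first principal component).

Step 1 — characteristic polynomial of 2×2 Sigma:
  det(Sigma - λI) = λ² - trace · λ + det = 0.
  trace = 16 + 18 = 34, det = 16·18 - (4)² = 272.
Step 2 — discriminant:
  Δ = trace² - 4·det = 1156 - 1088 = 68.
Step 3 — eigenvalues:
  λ = (trace ± √Δ)/2 = (34 ± 8.2462)/2,
  λ_1 = 21.1231,  λ_2 = 12.8769.

Step 4 — unit eigenvector for λ_1: solve (Sigma - λ_1 I)v = 0. First row:
  (16 - 21.1231)·v_x + (4)·v_y = 0, i.e. (-5.1231)·v_x + (4)·v_y = 0,
  so v ∝ (b, λ_1 - a) = (4, 5.1231) = u.
  ||u|| = √((4)² + (5.1231)²) = √(42.2462) ≈ 6.4997,
  v_1 = u/||u|| ≈ (0.6154, 0.7882) (||v_1|| = 1).

λ_1 = 21.1231,  λ_2 = 12.8769;  v_1 ≈ (0.6154, 0.7882)


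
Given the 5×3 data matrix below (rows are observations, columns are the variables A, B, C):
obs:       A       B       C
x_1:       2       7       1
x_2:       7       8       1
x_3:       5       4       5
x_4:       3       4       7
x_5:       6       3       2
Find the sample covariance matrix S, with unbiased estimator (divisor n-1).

Step 1 — column means:
  mean(A) = (2 + 7 + 5 + 3 + 6) / 5 = 23/5 = 4.6
  mean(B) = (7 + 8 + 4 + 4 + 3) / 5 = 26/5 = 5.2
  mean(C) = (1 + 1 + 5 + 7 + 2) / 5 = 16/5 = 3.2

Step 2 — sample covariance S[i,j] = (1/(n-1)) · Σ_k (x_{k,i} - mean_i) · (x_{k,j} - mean_j), with n-1 = 4.
  S[A,A] = ((-2.6)·(-2.6) + (2.4)·(2.4) + (0.4)·(0.4) + (-1.6)·(-1.6) + (1.4)·(1.4)) / 4 = 17.2/4 = 4.3
  S[A,B] = ((-2.6)·(1.8) + (2.4)·(2.8) + (0.4)·(-1.2) + (-1.6)·(-1.2) + (1.4)·(-2.2)) / 4 = 0.4/4 = 0.1
  S[A,C] = ((-2.6)·(-2.2) + (2.4)·(-2.2) + (0.4)·(1.8) + (-1.6)·(3.8) + (1.4)·(-1.2)) / 4 = -6.6/4 = -1.65
  S[B,B] = ((1.8)·(1.8) + (2.8)·(2.8) + (-1.2)·(-1.2) + (-1.2)·(-1.2) + (-2.2)·(-2.2)) / 4 = 18.8/4 = 4.7
  S[B,C] = ((1.8)·(-2.2) + (2.8)·(-2.2) + (-1.2)·(1.8) + (-1.2)·(3.8) + (-2.2)·(-1.2)) / 4 = -14.2/4 = -3.55
  S[C,C] = ((-2.2)·(-2.2) + (-2.2)·(-2.2) + (1.8)·(1.8) + (3.8)·(3.8) + (-1.2)·(-1.2)) / 4 = 28.8/4 = 7.2

S is symmetric (S[j,i] = S[i,j]). Assembling:

S = [[4.3, 0.1, -1.65],
 [0.1, 4.7, -3.55],
 [-1.65, -3.55, 7.2]]


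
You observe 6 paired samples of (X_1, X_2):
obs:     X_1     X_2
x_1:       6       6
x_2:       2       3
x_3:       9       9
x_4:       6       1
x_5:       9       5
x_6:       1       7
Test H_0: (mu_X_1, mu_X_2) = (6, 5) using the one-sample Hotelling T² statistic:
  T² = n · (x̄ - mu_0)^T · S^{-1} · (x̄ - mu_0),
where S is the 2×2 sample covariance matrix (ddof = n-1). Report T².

Step 1 — sample mean vector:
  mean(X_1) = (6 + 2 + 9 + 6 + 9 + 1) / 6 = 33/6 = 5.5
  mean(X_2) = (6 + 3 + 9 + 1 + 5 + 7) / 6 = 31/6 = 5.1667
  x̄ = (5.5, 5.1667),  deviation x̄ - mu_0 = (5.5, 5.1667) - (6, 5) = (-0.5, 0.1667).

Step 2 — sample covariance matrix, S[i,j] = (1/(n-1)) · Σ_k (x_{k,i} - mean_i) · (x_{k,j} - mean_j), divisor n-1 = 5:
  S[X_1,X_1] = ((0.5)·(0.5) + (-3.5)·(-3.5) + (3.5)·(3.5) + (0.5)·(0.5) + (3.5)·(3.5) + (-4.5)·(-4.5)) / 5 = 57.5/5 = 11.5
  S[X_1,X_2] = ((0.5)·(0.8333) + (-3.5)·(-2.1667) + (3.5)·(3.8333) + (0.5)·(-4.1667) + (3.5)·(-0.1667) + (-4.5)·(1.8333)) / 5 = 10.5/5 = 2.1
  S[X_2,X_2] = ((0.8333)·(0.8333) + (-2.1667)·(-2.1667) + (3.8333)·(3.8333) + (-4.1667)·(-4.1667) + (-0.1667)·(-0.1667) + (1.8333)·(1.8333)) / 5 = 40.8333/5 = 8.1667
  S = [[11.5, 2.1],
 [2.1, 8.1667]].

Step 3 — invert S. det(S) = 11.5·8.1667 - (2.1)² = 89.5067.
  S^{-1} = (1/det) · [[d, -b], [-b, a]] = [[0.0912, -0.0235],
 [-0.0235, 0.1285]].

Step 4 — quadratic form (x̄ - mu_0)^T · S^{-1} · (x̄ - mu_0):
  S^{-1} · (x̄ - mu_0) = (-0.0495, 0.0331),
  (x̄ - mu_0)^T · [...] = (-0.5)·(-0.0495) + (0.1667)·(0.0331) = 0.0303.

Step 5 — scale by n: T² = 6 · 0.0303 = 0.1817.

T² ≈ 0.1817


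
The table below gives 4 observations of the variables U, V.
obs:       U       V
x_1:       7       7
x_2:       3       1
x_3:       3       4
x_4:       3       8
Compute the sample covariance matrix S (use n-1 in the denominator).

Step 1 — column means:
  mean(U) = (7 + 3 + 3 + 3) / 4 = 16/4 = 4
  mean(V) = (7 + 1 + 4 + 8) / 4 = 20/4 = 5

Step 2 — sample covariance S[i,j] = (1/(n-1)) · Σ_k (x_{k,i} - mean_i) · (x_{k,j} - mean_j), with n-1 = 3.
  S[U,U] = ((3)·(3) + (-1)·(-1) + (-1)·(-1) + (-1)·(-1)) / 3 = 12/3 = 4
  S[U,V] = ((3)·(2) + (-1)·(-4) + (-1)·(-1) + (-1)·(3)) / 3 = 8/3 = 2.6667
  S[V,V] = ((2)·(2) + (-4)·(-4) + (-1)·(-1) + (3)·(3)) / 3 = 30/3 = 10

S is symmetric (S[j,i] = S[i,j]). Assembling:

S = [[4, 2.6667],
 [2.6667, 10]]


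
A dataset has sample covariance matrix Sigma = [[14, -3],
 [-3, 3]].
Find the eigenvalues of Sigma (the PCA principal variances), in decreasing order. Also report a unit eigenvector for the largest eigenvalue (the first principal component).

Step 1 — characteristic polynomial of 2×2 Sigma:
  det(Sigma - λI) = λ² - trace · λ + det = 0.
  trace = 14 + 3 = 17, det = 14·3 - (-3)² = 33.
Step 2 — discriminant:
  Δ = trace² - 4·det = 289 - 132 = 157.
Step 3 — eigenvalues:
  λ = (trace ± √Δ)/2 = (17 ± 12.53)/2,
  λ_1 = 14.765,  λ_2 = 2.235.

Step 4 — unit eigenvector for λ_1: solve (Sigma - λ_1 I)v = 0. First row:
  (14 - 14.765)·v_x + (-3)·v_y = 0, i.e. (-0.765)·v_x + (-3)·v_y = 0,
  so v ∝ (b, λ_1 - a) = (-3, 0.765); multiply by -1 so the first entry is positive: u = (3, -0.765).
  ||u|| = √((3)² + (-0.765)²) = √(9.5852) ≈ 3.096,
  v_1 = u/||u|| ≈ (0.969, -0.2471) (||v_1|| = 1).

λ_1 = 14.765,  λ_2 = 2.235;  v_1 ≈ (0.969, -0.2471)


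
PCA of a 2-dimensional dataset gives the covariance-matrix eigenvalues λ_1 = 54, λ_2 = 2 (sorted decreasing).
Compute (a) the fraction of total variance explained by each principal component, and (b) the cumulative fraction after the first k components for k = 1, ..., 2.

Step 1 — total variance = trace(Sigma) = Σ λ_i = 54 + 2 = 56.

Step 2 — fraction explained by component i = λ_i / Σ λ:
  PC1: 54/56 = 0.9643
  PC2: 2/56 = 0.0357

Step 3 — cumulative fraction after k components = (λ_1 + ... + λ_k) / Σ λ:
  k = 1: 54/56 = 0.9643
  k = 2: (54 + 2)/56 = 56/56 = 1

Summary (fraction, with percent):

explained: PC1 0.9643 (96.43%), PC2 0.0357 (3.57%);  cumulative: 0.9643, 1


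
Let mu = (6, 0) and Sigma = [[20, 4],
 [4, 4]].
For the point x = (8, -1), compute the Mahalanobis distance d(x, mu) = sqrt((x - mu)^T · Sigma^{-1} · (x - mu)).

Step 1 — centre the observation: (x - mu) = (2, -1).

Step 2 — invert Sigma. det(Sigma) = 20·4 - (4)² = 64.
  Sigma^{-1} = (1/det) · [[d, -b], [-b, a]] = [[0.0625, -0.0625],
 [-0.0625, 0.3125]].

Step 3 — form the quadratic (x - mu)^T · Sigma^{-1} · (x - mu):
  Sigma^{-1} · (x - mu) = (0.1875, -0.4375).
  (x - mu)^T · [Sigma^{-1} · (x - mu)] = (2)·(0.1875) + (-1)·(-0.4375) = 0.8125.

Step 4 — take square root: d = √(0.8125) ≈ 0.9014.

d(x, mu) = √(0.8125) ≈ 0.9014


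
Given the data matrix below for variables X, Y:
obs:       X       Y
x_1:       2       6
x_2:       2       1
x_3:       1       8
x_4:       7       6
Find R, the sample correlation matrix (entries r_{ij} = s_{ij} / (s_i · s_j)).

Step 1 — column means:
  mean(X) = (2 + 2 + 1 + 7) / 4 = 12/4 = 3
  mean(Y) = (6 + 1 + 8 + 6) / 4 = 21/4 = 5.25

Step 2 — sample variances and covariances s[i,j] = (1/(n-1)) · Σ_k (x_{k,i} - mean_i) · (x_{k,j} - mean_j), with n-1 = 3:
  s[X,X] = ((-1)·(-1) + (-1)·(-1) + (-2)·(-2) + (4)·(4)) / 3 = 22/3 = 7.3333
  s[X,Y] = ((-1)·(0.75) + (-1)·(-4.25) + (-2)·(2.75) + (4)·(0.75)) / 3 = 1/3 = 0.3333
  s[Y,Y] = ((0.75)·(0.75) + (-4.25)·(-4.25) + (2.75)·(2.75) + (0.75)·(0.75)) / 3 = 26.75/3 = 8.9167
  Sample standard deviations s_i = √(s[i,i]):
  s(X) = √(7.3333) = 2.708
  s(Y) = √(8.9167) = 2.9861

Step 3 — r_{ij} = s_{ij} / (s_i · s_j):
  r[X,X] = 1 (diagonal).
  r[X,Y] = 0.3333 / (2.708 · 2.9861) = 0.3333 / 8.0863 = 0.0412
  r[Y,Y] = 1 (diagonal).

R is symmetric with unit diagonal. Assembling:

R = [[1, 0.0412],
 [0.0412, 1]]


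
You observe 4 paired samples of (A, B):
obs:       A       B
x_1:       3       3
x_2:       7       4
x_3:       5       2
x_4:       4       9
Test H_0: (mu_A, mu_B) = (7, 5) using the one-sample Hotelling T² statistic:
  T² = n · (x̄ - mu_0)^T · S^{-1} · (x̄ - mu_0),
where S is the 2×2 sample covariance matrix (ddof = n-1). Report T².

Step 1 — sample mean vector:
  mean(A) = (3 + 7 + 5 + 4) / 4 = 19/4 = 4.75
  mean(B) = (3 + 4 + 2 + 9) / 4 = 18/4 = 4.5
  x̄ = (4.75, 4.5),  deviation x̄ - mu_0 = (4.75, 4.5) - (7, 5) = (-2.25, -0.5).

Step 2 — sample covariance matrix, S[i,j] = (1/(n-1)) · Σ_k (x_{k,i} - mean_i) · (x_{k,j} - mean_j), divisor n-1 = 3:
  S[A,A] = ((-1.75)·(-1.75) + (2.25)·(2.25) + (0.25)·(0.25) + (-0.75)·(-0.75)) / 3 = 8.75/3 = 2.9167
  S[A,B] = ((-1.75)·(-1.5) + (2.25)·(-0.5) + (0.25)·(-2.5) + (-0.75)·(4.5)) / 3 = -2.5/3 = -0.8333
  S[B,B] = ((-1.5)·(-1.5) + (-0.5)·(-0.5) + (-2.5)·(-2.5) + (4.5)·(4.5)) / 3 = 29/3 = 9.6667
  S = [[2.9167, -0.8333],
 [-0.8333, 9.6667]].

Step 3 — invert S. det(S) = 2.9167·9.6667 - (-0.8333)² = 27.5.
  S^{-1} = (1/det) · [[d, -b], [-b, a]] = [[0.3515, 0.0303],
 [0.0303, 0.1061]].

Step 4 — quadratic form (x̄ - mu_0)^T · S^{-1} · (x̄ - mu_0):
  S^{-1} · (x̄ - mu_0) = (-0.8061, -0.1212),
  (x̄ - mu_0)^T · [...] = (-2.25)·(-0.8061) + (-0.5)·(-0.1212) = 1.8742.

Step 5 — scale by n: T² = 4 · 1.8742 = 7.497.

T² ≈ 7.497


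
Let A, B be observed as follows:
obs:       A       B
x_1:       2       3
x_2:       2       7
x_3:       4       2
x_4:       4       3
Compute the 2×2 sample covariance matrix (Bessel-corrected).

Step 1 — column means:
  mean(A) = (2 + 2 + 4 + 4) / 4 = 12/4 = 3
  mean(B) = (3 + 7 + 2 + 3) / 4 = 15/4 = 3.75

Step 2 — sample covariance S[i,j] = (1/(n-1)) · Σ_k (x_{k,i} - mean_i) · (x_{k,j} - mean_j), with n-1 = 3.
  S[A,A] = ((-1)·(-1) + (-1)·(-1) + (1)·(1) + (1)·(1)) / 3 = 4/3 = 1.3333
  S[A,B] = ((-1)·(-0.75) + (-1)·(3.25) + (1)·(-1.75) + (1)·(-0.75)) / 3 = -5/3 = -1.6667
  S[B,B] = ((-0.75)·(-0.75) + (3.25)·(3.25) + (-1.75)·(-1.75) + (-0.75)·(-0.75)) / 3 = 14.75/3 = 4.9167

S is symmetric (S[j,i] = S[i,j]). Assembling:

S = [[1.3333, -1.6667],
 [-1.6667, 4.9167]]


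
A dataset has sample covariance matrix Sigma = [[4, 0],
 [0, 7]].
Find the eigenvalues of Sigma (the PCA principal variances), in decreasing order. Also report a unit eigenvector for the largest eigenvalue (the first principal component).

Step 1 — characteristic polynomial of 2×2 Sigma:
  det(Sigma - λI) = λ² - trace · λ + det = 0.
  trace = 4 + 7 = 11, det = 4·7 - (0)² = 28.
Step 2 — discriminant:
  Δ = trace² - 4·det = 121 - 112 = 9.
Step 3 — eigenvalues:
  λ = (trace ± √Δ)/2 = (11 ± 3)/2,
  λ_1 = 7,  λ_2 = 4.

Step 4 — unit eigenvector for λ_1: Sigma is diagonal, so its eigenvectors are the coordinate axes. λ_1 = 7 is the diagonal entry on the second coordinate axis, hence
  v_1 = (0, 1) (||v_1|| = 1).

λ_1 = 7,  λ_2 = 4;  v_1 ≈ (0, 1)


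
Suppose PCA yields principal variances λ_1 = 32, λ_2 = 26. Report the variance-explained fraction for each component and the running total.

Step 1 — total variance = trace(Sigma) = Σ λ_i = 32 + 26 = 58.

Step 2 — fraction explained by component i = λ_i / Σ λ:
  PC1: 32/58 = 0.5517
  PC2: 26/58 = 0.4483

Step 3 — cumulative fraction after k components = (λ_1 + ... + λ_k) / Σ λ:
  k = 1: 32/58 = 0.5517
  k = 2: (32 + 26)/58 = 58/58 = 1

Summary (fraction, with percent):

explained: PC1 0.5517 (55.17%), PC2 0.4483 (44.83%);  cumulative: 0.5517, 1


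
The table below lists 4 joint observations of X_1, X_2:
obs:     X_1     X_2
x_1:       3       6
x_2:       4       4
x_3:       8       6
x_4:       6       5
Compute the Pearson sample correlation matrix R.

Step 1 — column means:
  mean(X_1) = (3 + 4 + 8 + 6) / 4 = 21/4 = 5.25
  mean(X_2) = (6 + 4 + 6 + 5) / 4 = 21/4 = 5.25

Step 2 — sample variances and covariances s[i,j] = (1/(n-1)) · Σ_k (x_{k,i} - mean_i) · (x_{k,j} - mean_j), with n-1 = 3:
  s[X_1,X_1] = ((-2.25)·(-2.25) + (-1.25)·(-1.25) + (2.75)·(2.75) + (0.75)·(0.75)) / 3 = 14.75/3 = 4.9167
  s[X_1,X_2] = ((-2.25)·(0.75) + (-1.25)·(-1.25) + (2.75)·(0.75) + (0.75)·(-0.25)) / 3 = 1.75/3 = 0.5833
  s[X_2,X_2] = ((0.75)·(0.75) + (-1.25)·(-1.25) + (0.75)·(0.75) + (-0.25)·(-0.25)) / 3 = 2.75/3 = 0.9167
  Sample standard deviations s_i = √(s[i,i]):
  s(X_1) = √(4.9167) = 2.2174
  s(X_2) = √(0.9167) = 0.9574

Step 3 — r_{ij} = s_{ij} / (s_i · s_j):
  r[X_1,X_1] = 1 (diagonal).
  r[X_1,X_2] = 0.5833 / (2.2174 · 0.9574) = 0.5833 / 2.123 = 0.2748
  r[X_2,X_2] = 1 (diagonal).

R is symmetric with unit diagonal. Assembling:

R = [[1, 0.2748],
 [0.2748, 1]]


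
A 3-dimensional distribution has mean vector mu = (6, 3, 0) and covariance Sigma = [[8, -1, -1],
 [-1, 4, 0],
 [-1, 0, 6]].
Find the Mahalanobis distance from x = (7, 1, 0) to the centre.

Step 1 — centre the observation: (x - mu) = (1, -2, 0).

Step 2 — invert Sigma (cofactor / det for 3×3, or solve directly):
  Sigma^{-1} = [[0.1319, 0.033, 0.022],
 [0.033, 0.2582, 0.0055],
 [0.022, 0.0055, 0.1703]].

Step 3 — form the quadratic (x - mu)^T · Sigma^{-1} · (x - mu):
  Sigma^{-1} · (x - mu) = (0.0659, -0.4835, 0.011).
  (x - mu)^T · [Sigma^{-1} · (x - mu)] = (1)·(0.0659) + (-2)·(-0.4835) + (0)·(0.011) = 1.033.

Step 4 — take square root: d = √(1.033) ≈ 1.0163.

d(x, mu) = √(1.033) ≈ 1.0163


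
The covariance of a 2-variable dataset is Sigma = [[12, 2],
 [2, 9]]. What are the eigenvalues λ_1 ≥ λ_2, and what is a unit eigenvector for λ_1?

Step 1 — characteristic polynomial of 2×2 Sigma:
  det(Sigma - λI) = λ² - trace · λ + det = 0.
  trace = 12 + 9 = 21, det = 12·9 - (2)² = 104.
Step 2 — discriminant:
  Δ = trace² - 4·det = 441 - 416 = 25.
Step 3 — eigenvalues:
  λ = (trace ± √Δ)/2 = (21 ± 5)/2,
  λ_1 = 13,  λ_2 = 8.

Step 4 — unit eigenvector for λ_1: solve (Sigma - λ_1 I)v = 0. First row:
  (12 - 13)·v_x + (2)·v_y = 0, i.e. (-1)·v_x + (2)·v_y = 0,
  so v ∝ (b, λ_1 - a) = (2, 1) = u.
  ||u|| = √((2)² + (1)²) = √(5) ≈ 2.2361,
  v_1 = u/||u|| ≈ (0.8944, 0.4472) (||v_1|| = 1).

λ_1 = 13,  λ_2 = 8;  v_1 ≈ (0.8944, 0.4472)


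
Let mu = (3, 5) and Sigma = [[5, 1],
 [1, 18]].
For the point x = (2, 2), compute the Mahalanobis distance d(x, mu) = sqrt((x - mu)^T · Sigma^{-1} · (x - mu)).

Step 1 — centre the observation: (x - mu) = (-1, -3).

Step 2 — invert Sigma. det(Sigma) = 5·18 - (1)² = 89.
  Sigma^{-1} = (1/det) · [[d, -b], [-b, a]] = [[0.2022, -0.0112],
 [-0.0112, 0.0562]].

Step 3 — form the quadratic (x - mu)^T · Sigma^{-1} · (x - mu):
  Sigma^{-1} · (x - mu) = (-0.1685, -0.1573).
  (x - mu)^T · [Sigma^{-1} · (x - mu)] = (-1)·(-0.1685) + (-3)·(-0.1573) = 0.6404.

Step 4 — take square root: d = √(0.6404) ≈ 0.8003.

d(x, mu) = √(0.6404) ≈ 0.8003


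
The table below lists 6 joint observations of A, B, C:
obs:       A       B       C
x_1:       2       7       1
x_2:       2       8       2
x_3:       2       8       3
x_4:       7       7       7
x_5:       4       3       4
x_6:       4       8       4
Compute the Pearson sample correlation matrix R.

Step 1 — column means:
  mean(A) = (2 + 2 + 2 + 7 + 4 + 4) / 6 = 21/6 = 3.5
  mean(B) = (7 + 8 + 8 + 7 + 3 + 8) / 6 = 41/6 = 6.8333
  mean(C) = (1 + 2 + 3 + 7 + 4 + 4) / 6 = 21/6 = 3.5

Step 2 — sample variances and covariances s[i,j] = (1/(n-1)) · Σ_k (x_{k,i} - mean_i) · (x_{k,j} - mean_j), with n-1 = 5:
  s[A,A] = ((-1.5)·(-1.5) + (-1.5)·(-1.5) + (-1.5)·(-1.5) + (3.5)·(3.5) + (0.5)·(0.5) + (0.5)·(0.5)) / 5 = 19.5/5 = 3.9
  s[A,B] = ((-1.5)·(0.1667) + (-1.5)·(1.1667) + (-1.5)·(1.1667) + (3.5)·(0.1667) + (0.5)·(-3.8333) + (0.5)·(1.1667)) / 5 = -4.5/5 = -0.9
  s[A,C] = ((-1.5)·(-2.5) + (-1.5)·(-1.5) + (-1.5)·(-0.5) + (3.5)·(3.5) + (0.5)·(0.5) + (0.5)·(0.5)) / 5 = 19.5/5 = 3.9
  s[B,B] = ((0.1667)·(0.1667) + (1.1667)·(1.1667) + (1.1667)·(1.1667) + (0.1667)·(0.1667) + (-3.8333)·(-3.8333) + (1.1667)·(1.1667)) / 5 = 18.8333/5 = 3.7667
  s[B,C] = ((0.1667)·(-2.5) + (1.1667)·(-1.5) + (1.1667)·(-0.5) + (0.1667)·(3.5) + (-3.8333)·(0.5) + (1.1667)·(0.5)) / 5 = -3.5/5 = -0.7
  s[C,C] = ((-2.5)·(-2.5) + (-1.5)·(-1.5) + (-0.5)·(-0.5) + (3.5)·(3.5) + (0.5)·(0.5) + (0.5)·(0.5)) / 5 = 21.5/5 = 4.3
  Sample standard deviations s_i = √(s[i,i]):
  s(A) = √(3.9) = 1.9748
  s(B) = √(3.7667) = 1.9408
  s(C) = √(4.3) = 2.0736

Step 3 — r_{ij} = s_{ij} / (s_i · s_j):
  r[A,A] = 1 (diagonal).
  r[A,B] = -0.9 / (1.9748 · 1.9408) = -0.9 / 3.8328 = -0.2348
  r[A,C] = 3.9 / (1.9748 · 2.0736) = 3.9 / 4.0951 = 0.9524
  r[B,B] = 1 (diagonal).
  r[B,C] = -0.7 / (1.9408 · 2.0736) = -0.7 / 4.0245 = -0.1739
  r[C,C] = 1 (diagonal).

R is symmetric with unit diagonal. Assembling:

R = [[1, -0.2348, 0.9524],
 [-0.2348, 1, -0.1739],
 [0.9524, -0.1739, 1]]


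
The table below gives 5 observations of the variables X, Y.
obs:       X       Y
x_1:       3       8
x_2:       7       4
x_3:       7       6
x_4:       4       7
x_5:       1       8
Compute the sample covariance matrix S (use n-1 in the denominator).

Step 1 — column means:
  mean(X) = (3 + 7 + 7 + 4 + 1) / 5 = 22/5 = 4.4
  mean(Y) = (8 + 4 + 6 + 7 + 8) / 5 = 33/5 = 6.6

Step 2 — sample covariance S[i,j] = (1/(n-1)) · Σ_k (x_{k,i} - mean_i) · (x_{k,j} - mean_j), with n-1 = 4.
  S[X,X] = ((-1.4)·(-1.4) + (2.6)·(2.6) + (2.6)·(2.6) + (-0.4)·(-0.4) + (-3.4)·(-3.4)) / 4 = 27.2/4 = 6.8
  S[X,Y] = ((-1.4)·(1.4) + (2.6)·(-2.6) + (2.6)·(-0.6) + (-0.4)·(0.4) + (-3.4)·(1.4)) / 4 = -15.2/4 = -3.8
  S[Y,Y] = ((1.4)·(1.4) + (-2.6)·(-2.6) + (-0.6)·(-0.6) + (0.4)·(0.4) + (1.4)·(1.4)) / 4 = 11.2/4 = 2.8

S is symmetric (S[j,i] = S[i,j]). Assembling:

S = [[6.8, -3.8],
 [-3.8, 2.8]]


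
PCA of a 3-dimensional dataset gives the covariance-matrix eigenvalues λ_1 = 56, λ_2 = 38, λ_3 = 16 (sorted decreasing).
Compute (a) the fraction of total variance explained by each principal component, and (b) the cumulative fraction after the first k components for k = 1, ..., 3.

Step 1 — total variance = trace(Sigma) = Σ λ_i = 56 + 38 + 16 = 110.

Step 2 — fraction explained by component i = λ_i / Σ λ:
  PC1: 56/110 = 0.5091
  PC2: 38/110 = 0.3455
  PC3: 16/110 = 0.1455

Step 3 — cumulative fraction after k components = (λ_1 + ... + λ_k) / Σ λ:
  k = 1: 56/110 = 0.5091
  k = 2: (56 + 38)/110 = 94/110 = 0.8545
  k = 3: (56 + 38 + 16)/110 = 110/110 = 1

Summary (fraction, with percent):

explained: PC1 0.5091 (50.91%), PC2 0.3455 (34.55%), PC3 0.1455 (14.55%);  cumulative: 0.5091, 0.8545, 1


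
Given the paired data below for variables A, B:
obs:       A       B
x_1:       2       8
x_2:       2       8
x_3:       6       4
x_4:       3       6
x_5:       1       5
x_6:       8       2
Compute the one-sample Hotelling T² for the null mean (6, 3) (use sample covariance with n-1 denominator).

Step 1 — sample mean vector:
  mean(A) = (2 + 2 + 6 + 3 + 1 + 8) / 6 = 22/6 = 3.6667
  mean(B) = (8 + 8 + 4 + 6 + 5 + 2) / 6 = 33/6 = 5.5
  x̄ = (3.6667, 5.5),  deviation x̄ - mu_0 = (3.6667, 5.5) - (6, 3) = (-2.3333, 2.5).

Step 2 — sample covariance matrix, S[i,j] = (1/(n-1)) · Σ_k (x_{k,i} - mean_i) · (x_{k,j} - mean_j), divisor n-1 = 5:
  S[A,A] = ((-1.6667)·(-1.6667) + (-1.6667)·(-1.6667) + (2.3333)·(2.3333) + (-0.6667)·(-0.6667) + (-2.6667)·(-2.6667) + (4.3333)·(4.3333)) / 5 = 37.3333/5 = 7.4667
  S[A,B] = ((-1.6667)·(2.5) + (-1.6667)·(2.5) + (2.3333)·(-1.5) + (-0.6667)·(0.5) + (-2.6667)·(-0.5) + (4.3333)·(-3.5)) / 5 = -26/5 = -5.2
  S[B,B] = ((2.5)·(2.5) + (2.5)·(2.5) + (-1.5)·(-1.5) + (0.5)·(0.5) + (-0.5)·(-0.5) + (-3.5)·(-3.5)) / 5 = 27.5/5 = 5.5
  S = [[7.4667, -5.2],
 [-5.2, 5.5]].

Step 3 — invert S. det(S) = 7.4667·5.5 - (-5.2)² = 14.0267.
  S^{-1} = (1/det) · [[d, -b], [-b, a]] = [[0.3921, 0.3707],
 [0.3707, 0.5323]].

Step 4 — quadratic form (x̄ - mu_0)^T · S^{-1} · (x̄ - mu_0):
  S^{-1} · (x̄ - mu_0) = (0.0119, 0.4658),
  (x̄ - mu_0)^T · [...] = (-2.3333)·(0.0119) + (2.5)·(0.4658) = 1.1367.

Step 5 — scale by n: T² = 6 · 1.1367 = 6.8203.

T² ≈ 6.8203


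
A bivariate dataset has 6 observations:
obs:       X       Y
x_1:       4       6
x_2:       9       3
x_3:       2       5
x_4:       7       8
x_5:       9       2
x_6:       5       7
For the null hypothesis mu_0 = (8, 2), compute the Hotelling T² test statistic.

Step 1 — sample mean vector:
  mean(X) = (4 + 9 + 2 + 7 + 9 + 5) / 6 = 36/6 = 6
  mean(Y) = (6 + 3 + 5 + 8 + 2 + 7) / 6 = 31/6 = 5.1667
  x̄ = (6, 5.1667),  deviation x̄ - mu_0 = (6, 5.1667) - (8, 2) = (-2, 3.1667).

Step 2 — sample covariance matrix, S[i,j] = (1/(n-1)) · Σ_k (x_{k,i} - mean_i) · (x_{k,j} - mean_j), divisor n-1 = 5:
  S[X,X] = ((-2)·(-2) + (3)·(3) + (-4)·(-4) + (1)·(1) + (3)·(3) + (-1)·(-1)) / 5 = 40/5 = 8
  S[X,Y] = ((-2)·(0.8333) + (3)·(-2.1667) + (-4)·(-0.1667) + (1)·(2.8333) + (3)·(-3.1667) + (-1)·(1.8333)) / 5 = -16/5 = -3.2
  S[Y,Y] = ((0.8333)·(0.8333) + (-2.1667)·(-2.1667) + (-0.1667)·(-0.1667) + (2.8333)·(2.8333) + (-3.1667)·(-3.1667) + (1.8333)·(1.8333)) / 5 = 26.8333/5 = 5.3667
  S = [[8, -3.2],
 [-3.2, 5.3667]].

Step 3 — invert S. det(S) = 8·5.3667 - (-3.2)² = 32.6933.
  S^{-1} = (1/det) · [[d, -b], [-b, a]] = [[0.1642, 0.0979],
 [0.0979, 0.2447]].

Step 4 — quadratic form (x̄ - mu_0)^T · S^{-1} · (x̄ - mu_0):
  S^{-1} · (x̄ - mu_0) = (-0.0184, 0.5791),
  (x̄ - mu_0)^T · [...] = (-2)·(-0.0184) + (3.1667)·(0.5791) = 1.8706.

Step 5 — scale by n: T² = 6 · 1.8706 = 11.2235.

T² ≈ 11.2235


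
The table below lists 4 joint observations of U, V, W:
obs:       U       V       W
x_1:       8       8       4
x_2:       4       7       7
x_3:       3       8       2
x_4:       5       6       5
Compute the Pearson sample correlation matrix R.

Step 1 — column means:
  mean(U) = (8 + 4 + 3 + 5) / 4 = 20/4 = 5
  mean(V) = (8 + 7 + 8 + 6) / 4 = 29/4 = 7.25
  mean(W) = (4 + 7 + 2 + 5) / 4 = 18/4 = 4.5

Step 2 — sample variances and covariances s[i,j] = (1/(n-1)) · Σ_k (x_{k,i} - mean_i) · (x_{k,j} - mean_j), with n-1 = 3:
  s[U,U] = ((3)·(3) + (-1)·(-1) + (-2)·(-2) + (0)·(0)) / 3 = 14/3 = 4.6667
  s[U,V] = ((3)·(0.75) + (-1)·(-0.25) + (-2)·(0.75) + (0)·(-1.25)) / 3 = 1/3 = 0.3333
  s[U,W] = ((3)·(-0.5) + (-1)·(2.5) + (-2)·(-2.5) + (0)·(0.5)) / 3 = 1/3 = 0.3333
  s[V,V] = ((0.75)·(0.75) + (-0.25)·(-0.25) + (0.75)·(0.75) + (-1.25)·(-1.25)) / 3 = 2.75/3 = 0.9167
  s[V,W] = ((0.75)·(-0.5) + (-0.25)·(2.5) + (0.75)·(-2.5) + (-1.25)·(0.5)) / 3 = -3.5/3 = -1.1667
  s[W,W] = ((-0.5)·(-0.5) + (2.5)·(2.5) + (-2.5)·(-2.5) + (0.5)·(0.5)) / 3 = 13/3 = 4.3333
  Sample standard deviations s_i = √(s[i,i]):
  s(U) = √(4.6667) = 2.1602
  s(V) = √(0.9167) = 0.9574
  s(W) = √(4.3333) = 2.0817

Step 3 — r_{ij} = s_{ij} / (s_i · s_j):
  r[U,U] = 1 (diagonal).
  r[U,V] = 0.3333 / (2.1602 · 0.9574) = 0.3333 / 2.0683 = 0.1612
  r[U,W] = 0.3333 / (2.1602 · 2.0817) = 0.3333 / 4.4969 = 0.0741
  r[V,V] = 1 (diagonal).
  r[V,W] = -1.1667 / (0.9574 · 2.0817) = -1.1667 / 1.993 = -0.5854
  r[W,W] = 1 (diagonal).

R is symmetric with unit diagonal. Assembling:

R = [[1, 0.1612, 0.0741],
 [0.1612, 1, -0.5854],
 [0.0741, -0.5854, 1]]


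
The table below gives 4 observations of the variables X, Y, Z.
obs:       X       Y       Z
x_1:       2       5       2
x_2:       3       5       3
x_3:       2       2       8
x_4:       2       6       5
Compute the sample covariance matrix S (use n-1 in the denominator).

Step 1 — column means:
  mean(X) = (2 + 3 + 2 + 2) / 4 = 9/4 = 2.25
  mean(Y) = (5 + 5 + 2 + 6) / 4 = 18/4 = 4.5
  mean(Z) = (2 + 3 + 8 + 5) / 4 = 18/4 = 4.5

Step 2 — sample covariance S[i,j] = (1/(n-1)) · Σ_k (x_{k,i} - mean_i) · (x_{k,j} - mean_j), with n-1 = 3.
  S[X,X] = ((-0.25)·(-0.25) + (0.75)·(0.75) + (-0.25)·(-0.25) + (-0.25)·(-0.25)) / 3 = 0.75/3 = 0.25
  S[X,Y] = ((-0.25)·(0.5) + (0.75)·(0.5) + (-0.25)·(-2.5) + (-0.25)·(1.5)) / 3 = 0.5/3 = 0.1667
  S[X,Z] = ((-0.25)·(-2.5) + (0.75)·(-1.5) + (-0.25)·(3.5) + (-0.25)·(0.5)) / 3 = -1.5/3 = -0.5
  S[Y,Y] = ((0.5)·(0.5) + (0.5)·(0.5) + (-2.5)·(-2.5) + (1.5)·(1.5)) / 3 = 9/3 = 3
  S[Y,Z] = ((0.5)·(-2.5) + (0.5)·(-1.5) + (-2.5)·(3.5) + (1.5)·(0.5)) / 3 = -10/3 = -3.3333
  S[Z,Z] = ((-2.5)·(-2.5) + (-1.5)·(-1.5) + (3.5)·(3.5) + (0.5)·(0.5)) / 3 = 21/3 = 7

S is symmetric (S[j,i] = S[i,j]). Assembling:

S = [[0.25, 0.1667, -0.5],
 [0.1667, 3, -3.3333],
 [-0.5, -3.3333, 7]]


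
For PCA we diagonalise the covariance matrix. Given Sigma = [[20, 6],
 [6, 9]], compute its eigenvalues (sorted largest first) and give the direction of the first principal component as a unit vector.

Step 1 — characteristic polynomial of 2×2 Sigma:
  det(Sigma - λI) = λ² - trace · λ + det = 0.
  trace = 20 + 9 = 29, det = 20·9 - (6)² = 144.
Step 2 — discriminant:
  Δ = trace² - 4·det = 841 - 576 = 265.
Step 3 — eigenvalues:
  λ = (trace ± √Δ)/2 = (29 ± 16.2788)/2,
  λ_1 = 22.6394,  λ_2 = 6.3606.

Step 4 — unit eigenvector for λ_1: solve (Sigma - λ_1 I)v = 0. First row:
  (20 - 22.6394)·v_x + (6)·v_y = 0, i.e. (-2.6394)·v_x + (6)·v_y = 0,
  so v ∝ (b, λ_1 - a) = (6, 2.6394) = u.
  ||u|| = √((6)² + (2.6394)²) = √(42.9665) ≈ 6.5549,
  v_1 = u/||u|| ≈ (0.9153, 0.4027) (||v_1|| = 1).

λ_1 = 22.6394,  λ_2 = 6.3606;  v_1 ≈ (0.9153, 0.4027)


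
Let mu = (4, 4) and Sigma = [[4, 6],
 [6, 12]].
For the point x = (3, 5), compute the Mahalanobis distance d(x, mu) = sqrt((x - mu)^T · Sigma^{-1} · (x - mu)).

Step 1 — centre the observation: (x - mu) = (-1, 1).

Step 2 — invert Sigma. det(Sigma) = 4·12 - (6)² = 12.
  Sigma^{-1} = (1/det) · [[d, -b], [-b, a]] = [[1, -0.5],
 [-0.5, 0.3333]].

Step 3 — form the quadratic (x - mu)^T · Sigma^{-1} · (x - mu):
  Sigma^{-1} · (x - mu) = (-1.5, 0.8333).
  (x - mu)^T · [Sigma^{-1} · (x - mu)] = (-1)·(-1.5) + (1)·(0.8333) = 2.3333.

Step 4 — take square root: d = √(2.3333) ≈ 1.5275.

d(x, mu) = √(2.3333) ≈ 1.5275


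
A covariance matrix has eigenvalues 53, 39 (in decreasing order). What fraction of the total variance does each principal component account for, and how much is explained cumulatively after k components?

Step 1 — total variance = trace(Sigma) = Σ λ_i = 53 + 39 = 92.

Step 2 — fraction explained by component i = λ_i / Σ λ:
  PC1: 53/92 = 0.5761
  PC2: 39/92 = 0.4239

Step 3 — cumulative fraction after k components = (λ_1 + ... + λ_k) / Σ λ:
  k = 1: 53/92 = 0.5761
  k = 2: (53 + 39)/92 = 92/92 = 1

Summary (fraction, with percent):

explained: PC1 0.5761 (57.61%), PC2 0.4239 (42.39%);  cumulative: 0.5761, 1


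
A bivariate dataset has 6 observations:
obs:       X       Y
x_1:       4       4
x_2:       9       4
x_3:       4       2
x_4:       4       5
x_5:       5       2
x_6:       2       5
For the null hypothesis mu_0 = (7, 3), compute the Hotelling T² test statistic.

Step 1 — sample mean vector:
  mean(X) = (4 + 9 + 4 + 4 + 5 + 2) / 6 = 28/6 = 4.6667
  mean(Y) = (4 + 4 + 2 + 5 + 2 + 5) / 6 = 22/6 = 3.6667
  x̄ = (4.6667, 3.6667),  deviation x̄ - mu_0 = (4.6667, 3.6667) - (7, 3) = (-2.3333, 0.6667).

Step 2 — sample covariance matrix, S[i,j] = (1/(n-1)) · Σ_k (x_{k,i} - mean_i) · (x_{k,j} - mean_j), divisor n-1 = 5:
  S[X,X] = ((-0.6667)·(-0.6667) + (4.3333)·(4.3333) + (-0.6667)·(-0.6667) + (-0.6667)·(-0.6667) + (0.3333)·(0.3333) + (-2.6667)·(-2.6667)) / 5 = 27.3333/5 = 5.4667
  S[X,Y] = ((-0.6667)·(0.3333) + (4.3333)·(0.3333) + (-0.6667)·(-1.6667) + (-0.6667)·(1.3333) + (0.3333)·(-1.6667) + (-2.6667)·(1.3333)) / 5 = -2.6667/5 = -0.5333
  S[Y,Y] = ((0.3333)·(0.3333) + (0.3333)·(0.3333) + (-1.6667)·(-1.6667) + (1.3333)·(1.3333) + (-1.6667)·(-1.6667) + (1.3333)·(1.3333)) / 5 = 9.3333/5 = 1.8667
  S = [[5.4667, -0.5333],
 [-0.5333, 1.8667]].

Step 3 — invert S. det(S) = 5.4667·1.8667 - (-0.5333)² = 9.92.
  S^{-1} = (1/det) · [[d, -b], [-b, a]] = [[0.1882, 0.0538],
 [0.0538, 0.5511]].

Step 4 — quadratic form (x̄ - mu_0)^T · S^{-1} · (x̄ - mu_0):
  S^{-1} · (x̄ - mu_0) = (-0.4032, 0.2419),
  (x̄ - mu_0)^T · [...] = (-2.3333)·(-0.4032) + (0.6667)·(0.2419) = 1.1022.

Step 5 — scale by n: T² = 6 · 1.1022 = 6.6129.

T² ≈ 6.6129


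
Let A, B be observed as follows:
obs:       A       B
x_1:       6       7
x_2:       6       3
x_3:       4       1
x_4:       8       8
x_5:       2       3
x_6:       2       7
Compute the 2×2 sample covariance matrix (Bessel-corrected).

Step 1 — column means:
  mean(A) = (6 + 6 + 4 + 8 + 2 + 2) / 6 = 28/6 = 4.6667
  mean(B) = (7 + 3 + 1 + 8 + 3 + 7) / 6 = 29/6 = 4.8333

Step 2 — sample covariance S[i,j] = (1/(n-1)) · Σ_k (x_{k,i} - mean_i) · (x_{k,j} - mean_j), with n-1 = 5.
  S[A,A] = ((1.3333)·(1.3333) + (1.3333)·(1.3333) + (-0.6667)·(-0.6667) + (3.3333)·(3.3333) + (-2.6667)·(-2.6667) + (-2.6667)·(-2.6667)) / 5 = 29.3333/5 = 5.8667
  S[A,B] = ((1.3333)·(2.1667) + (1.3333)·(-1.8333) + (-0.6667)·(-3.8333) + (3.3333)·(3.1667) + (-2.6667)·(-1.8333) + (-2.6667)·(2.1667)) / 5 = 12.6667/5 = 2.5333
  S[B,B] = ((2.1667)·(2.1667) + (-1.8333)·(-1.8333) + (-3.8333)·(-3.8333) + (3.1667)·(3.1667) + (-1.8333)·(-1.8333) + (2.1667)·(2.1667)) / 5 = 40.8333/5 = 8.1667

S is symmetric (S[j,i] = S[i,j]). Assembling:

S = [[5.8667, 2.5333],
 [2.5333, 8.1667]]


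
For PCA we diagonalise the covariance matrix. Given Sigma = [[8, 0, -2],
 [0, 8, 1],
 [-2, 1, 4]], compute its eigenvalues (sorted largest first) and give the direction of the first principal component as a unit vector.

Step 1 — characteristic polynomial p(λ) = det(λI - Sigma) = λ³ - tr·λ² + c_1·λ - det, where tr = trace, c_1 = sum of the principal 2×2 minors, det = det(Sigma):
  tr = 8 + 8 + 4 = 20,
  c_1 = (8·8 - (0)²) + (8·4 - (-2)²) + (8·4 - (1)²) = 64 + 28 + 31 = 123,
  det = 8·(8·4 - (1)²) - (0)·((0)·4 - (1)·(-2)) + (-2)·((0)·(1) - 8·(-2)) = 8·(31) - (0)·(2) + (-2)·(16) = 216.
  So p(λ) = λ³ - 20λ² + 123λ - 216.
Step 2 — look for an integer root (rational root theorem: any rational root is an integer divisor of 216). Testing λ = 3:
  p(3) = 27 - 180 + 369 - 216 = 0  ✓
  Dividing out (λ - 3): p(λ) = (λ - 3)(λ² - 17λ + 72).
Step 3 — remaining eigenvalues from the quadratic λ² - 17λ + 72 = 0:
  Δ = 17² - 4·72 = 289 - 288 = 1,  λ = (17 ± √1)/2 = (17 ± 1)/2 = 9 or 8.
  Sorted: λ_1 = 9,  λ_2 = 8,  λ_3 = 3  (check: sum = 20 = tr ✓).

Step 4 — unit eigenvector for λ_1 = 9: v spans the null space of (Sigma - λ_1 I), whose rows are
  r_1 = (-1, 0, -2),  r_2 = (0, -1, 1),  r_3 = (-2, 1, -5).
  v is orthogonal to every row, so take v ∝ r_1 × r_2 = ((0)·(1) - (-2)·(-1), (-2)·(0) - (-1)·(1), (-1)·(-1) - (0)·(0)) = (-2, 1, 1).
  Rescale (multiply by -1 so the first nonzero entry is positive): u = (2, -1, -1).
  ||u|| = √((2)² + (-1)² + (-1)²) = √(6) ≈ 2.4495,  v_1 = u/||u|| ≈ (0.8165, -0.4082, -0.4082) (||v_1|| = 1).

λ_1 = 9,  λ_2 = 8,  λ_3 = 3;  v_1 ≈ (0.8165, -0.4082, -0.4082)


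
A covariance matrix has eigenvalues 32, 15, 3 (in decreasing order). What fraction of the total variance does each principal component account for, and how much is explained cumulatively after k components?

Step 1 — total variance = trace(Sigma) = Σ λ_i = 32 + 15 + 3 = 50.

Step 2 — fraction explained by component i = λ_i / Σ λ:
  PC1: 32/50 = 0.64
  PC2: 15/50 = 0.3
  PC3: 3/50 = 0.06

Step 3 — cumulative fraction after k components = (λ_1 + ... + λ_k) / Σ λ:
  k = 1: 32/50 = 0.64
  k = 2: (32 + 15)/50 = 47/50 = 0.94
  k = 3: (32 + 15 + 3)/50 = 50/50 = 1

Summary (fraction, with percent):

explained: PC1 0.64 (64%), PC2 0.3 (30%), PC3 0.06 (6%);  cumulative: 0.64, 0.94, 1


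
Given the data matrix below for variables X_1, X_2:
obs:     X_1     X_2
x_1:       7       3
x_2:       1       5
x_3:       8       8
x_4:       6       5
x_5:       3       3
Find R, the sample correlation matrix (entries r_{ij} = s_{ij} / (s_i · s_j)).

Step 1 — column means:
  mean(X_1) = (7 + 1 + 8 + 6 + 3) / 5 = 25/5 = 5
  mean(X_2) = (3 + 5 + 8 + 5 + 3) / 5 = 24/5 = 4.8

Step 2 — sample variances and covariances s[i,j] = (1/(n-1)) · Σ_k (x_{k,i} - mean_i) · (x_{k,j} - mean_j), with n-1 = 4:
  s[X_1,X_1] = ((2)·(2) + (-4)·(-4) + (3)·(3) + (1)·(1) + (-2)·(-2)) / 4 = 34/4 = 8.5
  s[X_1,X_2] = ((2)·(-1.8) + (-4)·(0.2) + (3)·(3.2) + (1)·(0.2) + (-2)·(-1.8)) / 4 = 9/4 = 2.25
  s[X_2,X_2] = ((-1.8)·(-1.8) + (0.2)·(0.2) + (3.2)·(3.2) + (0.2)·(0.2) + (-1.8)·(-1.8)) / 4 = 16.8/4 = 4.2
  Sample standard deviations s_i = √(s[i,i]):
  s(X_1) = √(8.5) = 2.9155
  s(X_2) = √(4.2) = 2.0494

Step 3 — r_{ij} = s_{ij} / (s_i · s_j):
  r[X_1,X_1] = 1 (diagonal).
  r[X_1,X_2] = 2.25 / (2.9155 · 2.0494) = 2.25 / 5.9749 = 0.3766
  r[X_2,X_2] = 1 (diagonal).

R is symmetric with unit diagonal. Assembling:

R = [[1, 0.3766],
 [0.3766, 1]]


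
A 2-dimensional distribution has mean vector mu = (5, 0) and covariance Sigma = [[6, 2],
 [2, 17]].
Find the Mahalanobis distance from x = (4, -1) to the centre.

Step 1 — centre the observation: (x - mu) = (-1, -1).

Step 2 — invert Sigma. det(Sigma) = 6·17 - (2)² = 98.
  Sigma^{-1} = (1/det) · [[d, -b], [-b, a]] = [[0.1735, -0.0204],
 [-0.0204, 0.0612]].

Step 3 — form the quadratic (x - mu)^T · Sigma^{-1} · (x - mu):
  Sigma^{-1} · (x - mu) = (-0.1531, -0.0408).
  (x - mu)^T · [Sigma^{-1} · (x - mu)] = (-1)·(-0.1531) + (-1)·(-0.0408) = 0.1939.

Step 4 — take square root: d = √(0.1939) ≈ 0.4403.

d(x, mu) = √(0.1939) ≈ 0.4403


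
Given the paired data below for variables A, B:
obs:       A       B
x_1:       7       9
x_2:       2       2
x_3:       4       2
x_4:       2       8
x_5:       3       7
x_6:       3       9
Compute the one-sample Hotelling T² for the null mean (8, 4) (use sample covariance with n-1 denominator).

Step 1 — sample mean vector:
  mean(A) = (7 + 2 + 4 + 2 + 3 + 3) / 6 = 21/6 = 3.5
  mean(B) = (9 + 2 + 2 + 8 + 7 + 9) / 6 = 37/6 = 6.1667
  x̄ = (3.5, 6.1667),  deviation x̄ - mu_0 = (3.5, 6.1667) - (8, 4) = (-4.5, 2.1667).

Step 2 — sample covariance matrix, S[i,j] = (1/(n-1)) · Σ_k (x_{k,i} - mean_i) · (x_{k,j} - mean_j), divisor n-1 = 5:
  S[A,A] = ((3.5)·(3.5) + (-1.5)·(-1.5) + (0.5)·(0.5) + (-1.5)·(-1.5) + (-0.5)·(-0.5) + (-0.5)·(-0.5)) / 5 = 17.5/5 = 3.5
  S[A,B] = ((3.5)·(2.8333) + (-1.5)·(-4.1667) + (0.5)·(-4.1667) + (-1.5)·(1.8333) + (-0.5)·(0.8333) + (-0.5)·(2.8333)) / 5 = 9.5/5 = 1.9
  S[B,B] = ((2.8333)·(2.8333) + (-4.1667)·(-4.1667) + (-4.1667)·(-4.1667) + (1.8333)·(1.8333) + (0.8333)·(0.8333) + (2.8333)·(2.8333)) / 5 = 54.8333/5 = 10.9667
  S = [[3.5, 1.9],
 [1.9, 10.9667]].

Step 3 — invert S. det(S) = 3.5·10.9667 - (1.9)² = 34.7733.
  S^{-1} = (1/det) · [[d, -b], [-b, a]] = [[0.3154, -0.0546],
 [-0.0546, 0.1007]].

Step 4 — quadratic form (x̄ - mu_0)^T · S^{-1} · (x̄ - mu_0):
  S^{-1} · (x̄ - mu_0) = (-1.5376, 0.464),
  (x̄ - mu_0)^T · [...] = (-4.5)·(-1.5376) + (2.1667)·(0.464) = 7.9243.

Step 5 — scale by n: T² = 6 · 7.9243 = 47.546.

T² ≈ 47.546
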